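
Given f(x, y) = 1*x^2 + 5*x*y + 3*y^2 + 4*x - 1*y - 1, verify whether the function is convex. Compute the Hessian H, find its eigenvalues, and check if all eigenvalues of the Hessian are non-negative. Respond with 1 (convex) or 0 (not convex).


The Hessian of f(x,y) = 1*x^2 + 5*x*y + 3*y^2 + 4*x - 1*y - 1 is:
H = [[2, 5], [5, 6]]
Trace = 2 + 6 = 8
Determinant = 2*6 - (5)^2 = -13
Discriminant = (8)^2 - 4*-13 = 116.0
Eigenvalues: lambda_1 = -1.3852, lambda_2 = 9.3852
The function is not convex.

0


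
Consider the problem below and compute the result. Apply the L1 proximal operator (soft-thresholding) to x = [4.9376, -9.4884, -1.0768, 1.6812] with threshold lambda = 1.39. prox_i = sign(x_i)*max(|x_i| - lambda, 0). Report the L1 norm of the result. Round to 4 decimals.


Soft-thresholding with lambda = 1.39:
prox(4.9376) = sign(4.9376)*max(|4.9376| - 1.39, 0) = 3.5476
prox(-9.4884) = sign(-9.4884)*max(|-9.4884| - 1.39, 0) = -8.0984
prox(-1.0768) = sign(-1.0768)*max(|-1.0768| - 1.39, 0) = 0.0
prox(1.6812) = sign(1.6812)*max(|1.6812| - 1.39, 0) = 0.2912
prox(x) = [3.5476, -8.0984, 0.0, 0.2912]
||prox(x)||_1 = 3.5476 + 8.0984 + 0.0 + 0.2912 = 11.9372


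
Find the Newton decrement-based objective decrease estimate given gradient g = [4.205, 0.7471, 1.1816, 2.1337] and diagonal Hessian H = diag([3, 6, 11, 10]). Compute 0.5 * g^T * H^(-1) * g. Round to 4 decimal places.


Step 1: H is diagonal, so H^(-1) * g = [1.4017, 0.1245, 0.1074, 0.2134].
Step 2: g^T H^(-1) g = sum_i g_i^2 / H_ii
  = (4.205)^2/3 + (0.7471)^2/6 + (1.1816)^2/11 + (2.1337)^2/10
  = 5.894 + 0.093 + 0.1269 + 0.4553 = 6.5692
Step 3: Objective decrease = 0.5 * g^T H^(-1) g = 3.2846


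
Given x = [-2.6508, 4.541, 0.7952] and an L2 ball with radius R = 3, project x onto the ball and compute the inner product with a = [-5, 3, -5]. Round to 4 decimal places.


Step 1: Compute ||x|| (intermediates to 6 decimals).
||x|| = sqrt((-2.6508)^2 + 4.541^2 + 0.7952^2) = 5.317872
Step 2: Project.
Since ||x|| > R, scale = R/||x|| = 3/5.317872 = 0.564135, proj(x) = scale * x
proj(x) = [-1.495409, 2.561737, 0.4486]
Step 3: Dot product.
a^T * proj(x) = -5*(-1.495409) + 3*2.561737 - 5*0.4486 = 12.9193


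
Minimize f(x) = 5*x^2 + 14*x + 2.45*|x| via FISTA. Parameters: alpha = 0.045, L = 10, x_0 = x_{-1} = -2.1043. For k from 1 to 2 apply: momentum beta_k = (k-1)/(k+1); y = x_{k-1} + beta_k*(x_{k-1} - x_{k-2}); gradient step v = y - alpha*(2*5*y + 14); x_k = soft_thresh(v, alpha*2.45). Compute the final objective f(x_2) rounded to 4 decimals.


FISTA on f(x) = 5*x^2 + 14*x + 2.45*|x|
L = 10, alpha = 0.045
Iteration 1: beta = 0.0, y = -2.1043 + 0.0*(-2.1043 + 2.1043) = -2.1043
  grad(y) = -7.043, v = y - alpha*grad = -1.7874
  prox(v) = soft_thresh(-1.7874, 0.1103) = -1.6771
Iteration 2: beta = 0.3333, y = -1.6771 + 0.3333*(-1.6771 + 2.1043) = -1.5347
  grad(y) = -1.3472, v = y - alpha*grad = -1.4741
  prox(v) = soft_thresh(-1.4741, 0.1103) = -1.3638
f(x_2) = 5*(-1.3638)^2 + 14*(-1.3638) + 2.45*|-1.3638| = -6.452


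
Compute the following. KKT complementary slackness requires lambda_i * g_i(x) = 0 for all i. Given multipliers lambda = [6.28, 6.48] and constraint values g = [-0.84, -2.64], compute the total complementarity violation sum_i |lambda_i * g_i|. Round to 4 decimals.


KKT complementary slackness check:
lambda_1 * g_1 = 6.28 * -0.84 = -5.2752
lambda_2 * g_2 = 6.48 * -2.64 = -17.1072
Total violation = 5.2752 + 17.1072 = 22.3824


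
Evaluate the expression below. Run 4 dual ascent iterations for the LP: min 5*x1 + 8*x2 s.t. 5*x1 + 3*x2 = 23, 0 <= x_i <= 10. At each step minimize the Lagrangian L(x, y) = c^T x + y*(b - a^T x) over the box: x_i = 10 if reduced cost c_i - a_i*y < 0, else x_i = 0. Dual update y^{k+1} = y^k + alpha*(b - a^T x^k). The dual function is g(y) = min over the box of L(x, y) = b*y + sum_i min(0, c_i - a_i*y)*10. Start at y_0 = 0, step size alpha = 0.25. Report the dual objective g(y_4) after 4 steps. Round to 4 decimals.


Dual ascent for LP: min 5*x1 + 8*x2, 5*x1 + 3*x2 = 23, 0 <= x_i <= 10
Step 1: y^k = 0.0, reduced costs: (5.0, 8.0)
  x^k = (0.0, 0.0), subgradient = b - a^T x = 23.0
  y^{k+1} = 0.0 + 0.25*23.0 = 5.75
Step 2: y^k = 5.75, reduced costs: (-23.75, -9.25)
  x^k = (10.0, 10.0), subgradient = b - a^T x = -57.0
  y^{k+1} = 5.75 + 0.25*-57.0 = -8.5
Step 3: y^k = -8.5, reduced costs: (47.5, 33.5)
  x^k = (0.0, 0.0), subgradient = b - a^T x = 23.0
  y^{k+1} = -8.5 + 0.25*23.0 = -2.75
Step 4: y^k = -2.75, reduced costs: (18.75, 16.25)
  x^k = (0.0, 0.0), subgradient = b - a^T x = 23.0
  y^{k+1} = -2.75 + 0.25*23.0 = 3.0
Dual objective at y_4 = 3.0: reduced costs (-10.0, -1.0), box minimizer x = (10.0, 10.0)
g(y_4) = b*y + (c1 - a1*y)*x1 + (c2 - a2*y)*x2 = 23*3.0 + (-10.0)*10.0 + (-1.0)*10.0 = 69.0 - 100.0 - 10.0 = -41.0


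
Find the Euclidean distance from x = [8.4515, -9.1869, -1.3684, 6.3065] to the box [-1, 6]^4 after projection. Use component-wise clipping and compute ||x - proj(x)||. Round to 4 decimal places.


Project each component onto [-1, 6].
clip(8.4515) = 6.0, clip(-9.1869) = -1.0, clip(-1.3684) = -1.0, clip(6.3065) = 6.0
Projection = [6.0, -1.0, -1.0, 6.0]
Squared diffs: [6.0099, 67.0253, 0.1357, 0.0939]
Distance = sqrt(73.2648) = 8.5595


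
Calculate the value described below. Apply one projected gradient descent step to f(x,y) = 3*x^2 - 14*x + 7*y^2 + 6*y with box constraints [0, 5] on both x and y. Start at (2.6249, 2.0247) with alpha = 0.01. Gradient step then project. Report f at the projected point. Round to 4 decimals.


Step 1: Compute gradient at (2.6249, 2.0247).
grad_x = 2*3*2.6249 - 14 = 1.7494
grad_y = 2*7*2.0247 + 6 = 34.3458
Step 2: Gradient step.
x_raw = 2.6249 - 0.01*1.7494 = 2.6074
y_raw = 2.0247 - 0.01*34.3458 = 1.6812
Step 3: Project onto [0, 5].
x_proj = clip(2.6074) = 2.6074
y_proj = clip(1.6812) = 1.6812
Step 4: Evaluate f.
f(2.6074, 1.6812) = 13.7655


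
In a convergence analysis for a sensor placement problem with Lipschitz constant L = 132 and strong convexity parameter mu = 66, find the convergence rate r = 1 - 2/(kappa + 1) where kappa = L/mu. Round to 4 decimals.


Step 1: Compute the condition number.
kappa = L/mu = 132/66 = 2.0
Step 2: Compute the convergence rate.
r = 1 - 2/(kappa + 1) = 1 - 2*mu/(L + mu) = (L - mu)/(L + mu) = 66/198 = 0.3333


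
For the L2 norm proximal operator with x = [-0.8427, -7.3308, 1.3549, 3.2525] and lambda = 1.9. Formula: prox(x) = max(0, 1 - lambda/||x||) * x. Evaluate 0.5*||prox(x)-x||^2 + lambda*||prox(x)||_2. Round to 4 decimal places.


Step 1: Compute ||x||.
||x|| = 8.1771
Step 2: Compute scaling factor.
scale = max(0, 1 - 1.9/8.1771) = 0.7676
Step 3: prox(x) = [-0.6469, -5.6274, 1.0401, 2.4968]
||prox(x)|| = 6.2771
Step 4: Proximal objective.
0.5*||prox-x||^2 = 1.805
lambda*||prox|| = 11.9265
Total = 13.7315


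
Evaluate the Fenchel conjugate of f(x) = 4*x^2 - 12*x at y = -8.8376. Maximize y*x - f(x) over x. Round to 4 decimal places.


f*(y) = sup_x {y*x - a*x^2 - b*x} = sup_x {(y-b)*x - a*x^2}
FOC: (y - b) - 2a*x = 0 => x* = (y - b)/(2a)
x* = (-8.8376 + 12)/(2*4) = 0.3953
f*(-8.8376) = (y-b)^2/(4a) = (-8.8376 + 12)^2/(4*4)
= 10.0008/16 = 0.625


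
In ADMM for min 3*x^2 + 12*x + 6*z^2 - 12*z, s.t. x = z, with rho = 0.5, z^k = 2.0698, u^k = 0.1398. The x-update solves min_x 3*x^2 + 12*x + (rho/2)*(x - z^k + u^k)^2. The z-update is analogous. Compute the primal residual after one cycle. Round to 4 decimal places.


ADMM iteration with rho = 0.5, z^k = 2.0698, u^k = 0.1398
Step 1: x-update.
Minimize 3*x^2 + 12*x + (0.5/2)*(x - 2.0698 + 0.1398)^2
FOC: (2*3 + 0.5)*x = -12 + 0.5*(2.0698 - 0.1398)
x^{k+1} = -1.6977
Step 2: z-update.
Minimize 6*z^2 - 12*z + (0.5/2)*(-1.6977 - z + 0.1398)^2
FOC: (2*6 + 0.5)*z = 12 + 0.5*(-1.6977 + 0.1398)
z^{k+1} = 0.8977
Step 3: u-update.
u^{k+1} = 0.1398 - 1.6977 - 0.8977 = -2.4556
Step 4: Primal residual = |-1.6977 - 0.8977| = 2.5954


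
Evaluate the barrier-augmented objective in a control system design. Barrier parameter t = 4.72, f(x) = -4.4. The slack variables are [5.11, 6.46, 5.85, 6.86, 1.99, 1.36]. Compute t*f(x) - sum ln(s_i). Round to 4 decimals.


Step 1: Compute log-barrier.
ln values: [1.6312, 1.8656, 1.7664, 1.9257, 0.6881, 0.3075]
phi = -(1.6312 + 1.8656 + 1.7664 + 1.9257 + 0.6881 + 0.3075) = -8.1846
Step 2: Compute augmented objective.
t*f(x) = 4.72*-4.4 = -20.768
Total = -20.768 - 8.1846 = -28.9526


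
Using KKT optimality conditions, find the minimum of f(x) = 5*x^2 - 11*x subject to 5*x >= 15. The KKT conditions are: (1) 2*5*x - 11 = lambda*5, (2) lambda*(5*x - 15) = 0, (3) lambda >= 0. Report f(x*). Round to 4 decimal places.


Step 1: Try lambda = 0 (constraint inactive).
x_unc = 11/(2*5) = 1.1
Check: 5*1.1 = 5.5 < 15 -- violated!
Step 2: Constraint must be active: 5*x = 15
x* = 15/5 = 3.0
lambda = (2*5*3.0 - 11)/5 = 3.8
Step 3: Compute optimal value.
f(x*) = 5*3.0^2 - 11*3.0 = 12.0


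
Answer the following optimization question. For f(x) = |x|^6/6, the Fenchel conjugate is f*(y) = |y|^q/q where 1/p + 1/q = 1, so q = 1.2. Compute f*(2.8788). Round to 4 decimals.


The conjugate exponent q satisfies 1/p + 1/q = 1.
p = 6, so q = 6/(6 - 1) = 1.2
|y|^q = 2.8788^1.2 = 3.5568
f*(2.8788) = 3.5568 / 1.2 = 2.964


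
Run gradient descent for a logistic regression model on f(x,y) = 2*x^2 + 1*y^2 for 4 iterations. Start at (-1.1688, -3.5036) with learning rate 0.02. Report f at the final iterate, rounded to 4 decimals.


Gradient descent on f(x,y) = 2*x^2 + 1*y^2.
Starting point: (-1.1688, -3.5036), alpha = 0.02
Step 1: grad_x = 2*2*-1.1688 = -4.6752, grad_y = 2*1*-3.5036 = -7.0072
  x_1 = -1.1688 - 0.02*-4.6752 = -1.0753
  y_1 = -3.5036 - 0.02*-7.0072 = -3.3635
Step 2: grad_x = 2*2*-1.0753 = -4.3012, grad_y = 2*1*-3.3635 = -6.7269
  x_2 = -1.0753 - 0.02*-4.3012 = -0.9893
  y_2 = -3.3635 - 0.02*-6.7269 = -3.2289
Step 3: grad_x = 2*2*-0.9893 = -3.9571, grad_y = 2*1*-3.2289 = -6.4578
  x_3 = -0.9893 - 0.02*-3.9571 = -0.9101
  y_3 = -3.2289 - 0.02*-6.4578 = -3.0998
Step 4: grad_x = 2*2*-0.9101 = -3.6405, grad_y = 2*1*-3.0998 = -6.1995
  x_4 = -0.9101 - 0.02*-3.6405 = -0.8373
  y_4 = -3.0998 - 0.02*-6.1995 = -2.9758
f(-0.8373, -2.9758) = 2*(-0.8373)^2 + 1*(-2.9758)^2 = 10.2574


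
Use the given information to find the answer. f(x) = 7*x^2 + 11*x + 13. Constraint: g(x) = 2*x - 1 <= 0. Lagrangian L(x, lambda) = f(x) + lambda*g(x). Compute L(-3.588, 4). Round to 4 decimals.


Step 1: Evaluate f(x).
f(-3.588) = 7*(-3.588)^2 + 11*(-3.588) + 13 = 63.6482
Step 2: Evaluate g(x).
g(-3.588) = 2*-3.588 - 1 = -8.176
Step 3: Compute Lagrangian.
L = 63.6482 + 4*-8.176 = 30.9442


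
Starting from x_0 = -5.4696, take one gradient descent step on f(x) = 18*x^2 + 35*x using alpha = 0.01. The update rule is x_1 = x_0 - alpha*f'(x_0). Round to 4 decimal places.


We compute the gradient at x_0 and apply the update.
f'(x) = 36*x + 35
f'(-5.4696) = 36*-5.4696 + 35 = -161.9056
x_1 = -5.4696 - 0.01*-161.9056 = -3.8505


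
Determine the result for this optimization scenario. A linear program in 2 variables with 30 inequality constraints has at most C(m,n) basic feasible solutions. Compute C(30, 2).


Each vertex corresponds to some choice of n active constraints out of m, so the number of vertices is at most C(m, n) = m! / (n!(m-n)!).
m = 30, n = 2
Numerator: 30 * 29
Denominator: 2! = 2
C(30, 2) = 435


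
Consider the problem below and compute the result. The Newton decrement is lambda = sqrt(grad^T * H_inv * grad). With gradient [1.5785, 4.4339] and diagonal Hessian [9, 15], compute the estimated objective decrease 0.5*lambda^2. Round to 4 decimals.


Step 1: H is diagonal, so H^(-1) * g = [0.1754, 0.2956].
Step 2: g^T H^(-1) g = sum_i g_i^2 / H_ii
  = (1.5785)^2/9 + (4.4339)^2/15
  = 0.2769 + 1.3106 = 1.5875
Step 3: Objective decrease = 0.5 * g^T H^(-1) g = 0.7937


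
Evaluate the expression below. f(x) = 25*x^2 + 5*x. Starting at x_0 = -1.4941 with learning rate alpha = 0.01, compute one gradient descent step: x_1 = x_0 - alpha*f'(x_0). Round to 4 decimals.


We compute the gradient at x_0 and apply the update.
f'(x) = 50*x + 5
f'(-1.4941) = 50*-1.4941 + 5 = -69.705
x_1 = -1.4941 - 0.01*-69.705 = -0.7971


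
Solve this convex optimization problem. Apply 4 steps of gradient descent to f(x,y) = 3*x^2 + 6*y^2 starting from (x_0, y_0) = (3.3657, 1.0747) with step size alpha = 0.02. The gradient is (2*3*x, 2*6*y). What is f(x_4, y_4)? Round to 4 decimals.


Gradient descent on f(x,y) = 3*x^2 + 6*y^2.
Starting point: (3.3657, 1.0747), alpha = 0.02
Step 1: grad_x = 2*3*3.3657 = 20.1942, grad_y = 2*6*1.0747 = 12.8964
  x_1 = 3.3657 - 0.02*20.1942 = 2.9618
  y_1 = 1.0747 - 0.02*12.8964 = 0.8168
Step 2: grad_x = 2*3*2.9618 = 17.7709, grad_y = 2*6*0.8168 = 9.8013
  x_2 = 2.9618 - 0.02*17.7709 = 2.6064
  y_2 = 0.8168 - 0.02*9.8013 = 0.6207
Step 3: grad_x = 2*3*2.6064 = 15.6384, grad_y = 2*6*0.6207 = 7.449
  x_3 = 2.6064 - 0.02*15.6384 = 2.2936
  y_3 = 0.6207 - 0.02*7.449 = 0.4718
Step 4: grad_x = 2*3*2.2936 = 13.7618, grad_y = 2*6*0.4718 = 5.6612
  x_4 = 2.2936 - 0.02*13.7618 = 2.0184
  y_4 = 0.4718 - 0.02*5.6612 = 0.3585
f(2.0184, 0.3585) = 3*2.0184^2 + 6*0.3585^2 = 12.9931


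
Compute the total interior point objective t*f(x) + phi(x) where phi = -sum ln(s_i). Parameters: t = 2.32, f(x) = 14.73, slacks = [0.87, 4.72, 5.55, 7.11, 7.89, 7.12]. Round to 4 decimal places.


Step 1: Compute log-barrier.
ln values: [-0.1393, 1.5518, 1.7138, 1.9615, 2.0656, 1.9629]
phi = -(-0.1393 + 1.5518 + 1.7138 + 1.9615 + 2.0656 + 1.9629) = -9.1164
Step 2: Compute augmented objective.
t*f(x) = 2.32*14.73 = 34.1736
Total = 34.1736 - 9.1164 = 25.0572


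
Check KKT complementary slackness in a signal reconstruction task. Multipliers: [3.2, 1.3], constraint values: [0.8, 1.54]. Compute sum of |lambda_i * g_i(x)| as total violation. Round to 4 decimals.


KKT complementary slackness check:
lambda_1 * g_1 = 3.2 * 0.8 = 2.56
lambda_2 * g_2 = 1.3 * 1.54 = 2.002
Total violation = 2.56 + 2.002 = 4.562


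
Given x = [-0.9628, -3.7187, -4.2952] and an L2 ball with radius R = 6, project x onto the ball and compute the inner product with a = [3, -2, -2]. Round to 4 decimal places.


Step 1: Compute ||x|| (intermediates to 6 decimals).
||x|| = sqrt((-0.9628)^2 + (-3.7187)^2 + (-4.2952)^2) = 5.762331
Step 2: Project.
Since ||x|| <= R, proj = x (no scaling needed).
proj(x) = [-0.9628, -3.7187, -4.2952]
Step 3: Dot product.
a^T * proj(x) = 3*(-0.9628) - 2*(-3.7187) - 2*(-4.2952) = 13.1394


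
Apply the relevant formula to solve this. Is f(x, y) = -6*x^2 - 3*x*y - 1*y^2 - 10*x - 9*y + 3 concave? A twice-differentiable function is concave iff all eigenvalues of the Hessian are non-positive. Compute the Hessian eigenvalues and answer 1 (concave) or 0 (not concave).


The Hessian of f(x,y) = -6*x^2 - 3*x*y - 1*y^2 - 10*x - 9*y + 3 is:
H = [[-12, -3], [-3, -2]]
Trace = -12 - 2 = -14
Determinant = -12*-2 - (-3)^2 = 15
Discriminant = (-14)^2 - 4*15 = 136.0
Eigenvalues: lambda_1 = -12.831, lambda_2 = -1.169
The function is concave.

1


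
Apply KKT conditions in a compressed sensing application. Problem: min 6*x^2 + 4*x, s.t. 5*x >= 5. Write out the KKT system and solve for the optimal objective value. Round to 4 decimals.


Step 1: Try lambda = 0 (constraint inactive).
x_unc = -4/(2*6) = -0.3333
Check: 5*-0.3333 = -1.6665 < 5 -- violated!
Step 2: Constraint must be active: 5*x = 5
x* = 5/5 = 1.0
lambda = (2*6*1.0 + 4)/5 = 3.2
Step 3: Compute optimal value.
f(x*) = 6*1.0^2 + 4*1.0 = 10.0


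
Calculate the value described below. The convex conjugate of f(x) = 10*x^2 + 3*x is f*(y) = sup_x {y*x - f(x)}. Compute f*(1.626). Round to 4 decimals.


f*(y) = sup_x {y*x - a*x^2 - b*x} = sup_x {(y-b)*x - a*x^2}
FOC: (y - b) - 2a*x = 0 => x* = (y - b)/(2a)
x* = (1.626 - 3)/(2*10) = -0.0687
f*(1.626) = (y-b)^2/(4a) = (1.626 - 3)^2/(4*10)
= 1.8879/40 = 0.0472


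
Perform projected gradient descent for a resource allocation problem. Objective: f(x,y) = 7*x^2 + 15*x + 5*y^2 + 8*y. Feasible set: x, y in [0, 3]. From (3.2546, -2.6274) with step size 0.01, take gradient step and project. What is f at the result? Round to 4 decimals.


Step 1: Compute gradient at (3.2546, -2.6274).
grad_x = 2*7*3.2546 + 15 = 60.5644
grad_y = 2*5*-2.6274 + 8 = -18.274
Step 2: Gradient step.
x_raw = 3.2546 - 0.01*60.5644 = 2.649
y_raw = -2.6274 - 0.01*-18.274 = -2.4447
Step 3: Project onto [0, 3].
x_proj = clip(2.649) = 2.649
y_proj = clip(-2.4447) = 0.0
Step 4: Evaluate f.
f(2.649, 0.0) = 88.8531


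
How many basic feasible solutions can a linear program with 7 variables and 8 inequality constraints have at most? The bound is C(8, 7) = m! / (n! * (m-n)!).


Each vertex corresponds to some choice of n active constraints out of m, so the number of vertices is at most C(m, n) = m! / (n!(m-n)!).
m = 8, n = 7
Numerator: 8 * 7 * 6 * 5 * 4 * 3 * 2
Denominator: 7! = 5040
C(8, 7) = 8


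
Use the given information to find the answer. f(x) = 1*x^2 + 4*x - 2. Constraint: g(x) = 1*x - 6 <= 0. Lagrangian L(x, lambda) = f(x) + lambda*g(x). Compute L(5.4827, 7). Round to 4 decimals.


Step 1: Evaluate f(x).
f(5.4827) = 1*5.4827^2 + 4*5.4827 - 2 = 49.9908
Step 2: Evaluate g(x).
g(5.4827) = 1*5.4827 - 6 = -0.5173
Step 3: Compute Lagrangian.
L = 49.9908 + 7*-0.5173 = 46.3697


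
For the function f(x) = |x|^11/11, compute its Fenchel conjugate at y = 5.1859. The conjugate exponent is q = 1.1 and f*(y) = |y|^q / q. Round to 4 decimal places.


The conjugate exponent q satisfies 1/p + 1/q = 1.
p = 11, so q = 11/(11 - 1) = 1.1
|y|^q = 5.1859^1.1 = 6.1137
f*(5.1859) = 6.1137 / 1.1 = 5.5579


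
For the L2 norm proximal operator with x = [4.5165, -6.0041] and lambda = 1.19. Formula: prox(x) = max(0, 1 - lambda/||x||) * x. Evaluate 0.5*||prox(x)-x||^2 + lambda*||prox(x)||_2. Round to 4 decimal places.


Step 1: Compute ||x||.
||x|| = 7.5132
Step 2: Compute scaling factor.
scale = max(0, 1 - 1.19/7.5132) = 0.8416
Step 3: prox(x) = [3.8011, -5.0531]
||prox(x)|| = 6.3232
Step 4: Proximal objective.
0.5*||prox-x||^2 = 0.7081
lambda*||prox|| = 7.5246
Total = 8.2326


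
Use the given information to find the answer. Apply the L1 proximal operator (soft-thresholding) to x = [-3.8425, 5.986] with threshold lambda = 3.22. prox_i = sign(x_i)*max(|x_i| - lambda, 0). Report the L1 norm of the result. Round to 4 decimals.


Soft-thresholding with lambda = 3.22:
prox(-3.8425) = sign(-3.8425)*max(|-3.8425| - 3.22, 0) = -0.6225
prox(5.986) = sign(5.986)*max(|5.986| - 3.22, 0) = 2.766
prox(x) = [-0.6225, 2.766]
||prox(x)||_1 = 0.6225 + 2.766 = 3.3885


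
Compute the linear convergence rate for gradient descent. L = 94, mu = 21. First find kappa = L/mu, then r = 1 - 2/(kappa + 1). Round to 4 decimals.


Step 1: Compute the condition number.
kappa = L/mu = 94/21 = 4.4762
Step 2: Compute the convergence rate.
r = 1 - 2/(kappa + 1) = 1 - 2*mu/(L + mu) = (L - mu)/(L + mu) = 73/115 = 0.6348


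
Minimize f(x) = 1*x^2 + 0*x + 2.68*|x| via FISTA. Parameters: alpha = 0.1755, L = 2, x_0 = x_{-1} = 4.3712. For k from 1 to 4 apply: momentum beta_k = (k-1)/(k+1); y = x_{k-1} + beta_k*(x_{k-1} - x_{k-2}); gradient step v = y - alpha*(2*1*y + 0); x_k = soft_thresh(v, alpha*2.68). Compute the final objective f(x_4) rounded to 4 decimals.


FISTA on f(x) = 1*x^2 + 0*x + 2.68*|x|
L = 2, alpha = 0.1755
Iteration 1: beta = 0.0, y = 4.3712 + 0.0*(4.3712 - 4.3712) = 4.3712
  grad(y) = 8.7424, v = y - alpha*grad = 2.8369
  prox(v) = soft_thresh(2.8369, 0.4703) = 2.3666
Iteration 2: beta = 0.3333, y = 2.3666 + 0.3333*(2.3666 - 4.3712) = 1.6984
  grad(y) = 3.3967, v = y - alpha*grad = 1.1022
  prox(v) = soft_thresh(1.1022, 0.4703) = 0.6319
Iteration 3: beta = 0.5, y = 0.6319 + 0.5*(0.6319 - 2.3666) = -0.2354
  grad(y) = -0.4709, v = y - alpha*grad = -0.1528
  prox(v) = soft_thresh(-0.1528, 0.4703) = 0.0
Iteration 4: beta = 0.6, y = 0.0 + 0.6*(0.0 - 0.6319) = -0.3791
  grad(y) = -0.7583, v = y - alpha*grad = -0.2461
  prox(v) = soft_thresh(-0.2461, 0.4703) = 0.0
f(x_4) = 1*0.0^2 + 0*0.0 + 2.68*|0.0| = 0.0


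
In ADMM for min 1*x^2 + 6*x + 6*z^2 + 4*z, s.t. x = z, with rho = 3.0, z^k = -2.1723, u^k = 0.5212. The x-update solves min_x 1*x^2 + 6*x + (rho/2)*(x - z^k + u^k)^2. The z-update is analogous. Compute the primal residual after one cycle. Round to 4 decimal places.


ADMM iteration with rho = 3.0, z^k = -2.1723, u^k = 0.5212
Step 1: x-update.
Minimize 1*x^2 + 6*x + (3.0/2)*(x + 2.1723 + 0.5212)^2
FOC: (2*1 + 3.0)*x = -6 + 3.0*(-2.1723 - 0.5212)
x^{k+1} = -2.8161
Step 2: z-update.
Minimize 6*z^2 + 4*z + (3.0/2)*(-2.8161 - z + 0.5212)^2
FOC: (2*6 + 3.0)*z = -4 + 3.0*(-2.8161 + 0.5212)
z^{k+1} = -0.7256
Step 3: u-update.
u^{k+1} = 0.5212 - 2.8161 + 0.7256 = -1.5693
Step 4: Primal residual = |-2.8161 + 0.7256| = 2.0905


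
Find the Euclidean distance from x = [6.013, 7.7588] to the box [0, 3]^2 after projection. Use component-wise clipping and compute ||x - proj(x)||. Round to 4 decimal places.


Project each component onto [0, 3].
clip(6.013) = 3.0, clip(7.7588) = 3.0
Projection = [3.0, 3.0]
Squared diffs: [9.0782, 22.6462]
Distance = sqrt(31.7244) = 5.6324


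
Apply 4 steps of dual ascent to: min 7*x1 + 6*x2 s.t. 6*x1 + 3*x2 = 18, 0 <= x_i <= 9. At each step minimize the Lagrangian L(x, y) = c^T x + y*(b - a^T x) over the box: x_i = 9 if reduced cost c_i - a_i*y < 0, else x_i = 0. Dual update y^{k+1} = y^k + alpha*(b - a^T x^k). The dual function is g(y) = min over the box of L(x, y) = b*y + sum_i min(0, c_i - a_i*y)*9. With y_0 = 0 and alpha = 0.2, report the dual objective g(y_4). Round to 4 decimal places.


Dual ascent for LP: min 7*x1 + 6*x2, 6*x1 + 3*x2 = 18, 0 <= x_i <= 9
Step 1: y^k = 0.0, reduced costs: (7.0, 6.0)
  x^k = (0.0, 0.0), subgradient = b - a^T x = 18.0
  y^{k+1} = 0.0 + 0.2*18.0 = 3.6
Step 2: y^k = 3.6, reduced costs: (-14.6, -4.8)
  x^k = (9.0, 9.0), subgradient = b - a^T x = -63.0
  y^{k+1} = 3.6 + 0.2*-63.0 = -9.0
Step 3: y^k = -9.0, reduced costs: (61.0, 33.0)
  x^k = (0.0, 0.0), subgradient = b - a^T x = 18.0
  y^{k+1} = -9.0 + 0.2*18.0 = -5.4
Step 4: y^k = -5.4, reduced costs: (39.4, 22.2)
  x^k = (0.0, 0.0), subgradient = b - a^T x = 18.0
  y^{k+1} = -5.4 + 0.2*18.0 = -1.8
Dual objective at y_4 = -1.8: reduced costs (17.8, 11.4), box minimizer x = (0.0, 0.0)
g(y_4) = b*y + (c1 - a1*y)*x1 + (c2 - a2*y)*x2 = 18*(-1.8) + 17.8*0.0 + 11.4*0.0 = -32.4 + 0.0 + 0.0 = -32.4


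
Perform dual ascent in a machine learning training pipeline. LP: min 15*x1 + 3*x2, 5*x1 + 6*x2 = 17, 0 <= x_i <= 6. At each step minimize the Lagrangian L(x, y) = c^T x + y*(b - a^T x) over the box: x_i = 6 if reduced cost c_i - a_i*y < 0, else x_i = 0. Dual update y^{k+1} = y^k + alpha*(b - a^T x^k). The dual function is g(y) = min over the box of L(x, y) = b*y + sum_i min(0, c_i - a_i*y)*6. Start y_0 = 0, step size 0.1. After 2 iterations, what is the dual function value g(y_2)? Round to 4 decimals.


Dual ascent for LP: min 15*x1 + 3*x2, 5*x1 + 6*x2 = 17, 0 <= x_i <= 6
Step 1: y^k = 0.0, reduced costs: (15.0, 3.0)
  x^k = (0.0, 0.0), subgradient = b - a^T x = 17.0
  y^{k+1} = 0.0 + 0.1*17.0 = 1.7
Step 2: y^k = 1.7, reduced costs: (6.5, -7.2)
  x^k = (0.0, 6.0), subgradient = b - a^T x = -19.0
  y^{k+1} = 1.7 + 0.1*-19.0 = -0.2
Dual objective at y_2 = -0.2: reduced costs (16.0, 4.2), box minimizer x = (0.0, 0.0)
g(y_2) = b*y + (c1 - a1*y)*x1 + (c2 - a2*y)*x2 = 17*(-0.2) + 16.0*0.0 + 4.2*0.0 = -3.4 + 0.0 + 0.0 = -3.4


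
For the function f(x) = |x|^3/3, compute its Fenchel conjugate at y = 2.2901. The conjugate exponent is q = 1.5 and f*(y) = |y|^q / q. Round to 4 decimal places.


The conjugate exponent q satisfies 1/p + 1/q = 1.
p = 3, so q = 3/(3 - 1) = 1.5
|y|^q = 2.2901^1.5 = 3.4656
f*(2.2901) = 3.4656 / 1.5 = 2.3104


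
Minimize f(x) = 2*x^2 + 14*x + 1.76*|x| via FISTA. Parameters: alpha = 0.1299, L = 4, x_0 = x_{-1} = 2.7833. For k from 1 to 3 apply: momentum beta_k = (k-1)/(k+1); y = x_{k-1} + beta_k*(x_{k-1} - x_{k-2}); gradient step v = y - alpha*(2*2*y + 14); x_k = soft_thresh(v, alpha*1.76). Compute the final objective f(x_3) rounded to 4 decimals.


FISTA on f(x) = 2*x^2 + 14*x + 1.76*|x|
L = 4, alpha = 0.1299
Iteration 1: beta = 0.0, y = 2.7833 + 0.0*(2.7833 - 2.7833) = 2.7833
  grad(y) = 25.1332, v = y - alpha*grad = -0.4815
  prox(v) = soft_thresh(-0.4815, 0.2286) = -0.2529
Iteration 2: beta = 0.3333, y = -0.2529 + 0.3333*(-0.2529 - 2.7833) = -1.2649
  grad(y) = 8.9402, v = y - alpha*grad = -2.4263
  prox(v) = soft_thresh(-2.4263, 0.2286) = -2.1977
Iteration 3: beta = 0.5, y = -2.1977 + 0.5*(-2.1977 + 0.2529) = -3.17
  grad(y) = 1.3198, v = y - alpha*grad = -3.3415
  prox(v) = soft_thresh(-3.3415, 0.2286) = -3.1129
f(x_3) = 2*(-3.1129)^2 + 14*(-3.1129) + 1.76*|-3.1129| = -18.7216


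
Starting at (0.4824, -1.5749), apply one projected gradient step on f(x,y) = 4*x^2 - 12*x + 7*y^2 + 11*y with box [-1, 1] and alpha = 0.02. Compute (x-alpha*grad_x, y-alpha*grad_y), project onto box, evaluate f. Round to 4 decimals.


Step 1: Compute gradient at (0.4824, -1.5749).
grad_x = 2*4*0.4824 - 12 = -8.1408
grad_y = 2*7*-1.5749 + 11 = -11.0486
Step 2: Gradient step.
x_raw = 0.4824 - 0.02*-8.1408 = 0.6452
y_raw = -1.5749 - 0.02*-11.0486 = -1.3539
Step 3: Project onto [-1, 1].
x_proj = clip(0.6452) = 0.6452
y_proj = clip(-1.3539) = -1.0
Step 4: Evaluate f.
f(0.6452, -1.0) = -10.0774


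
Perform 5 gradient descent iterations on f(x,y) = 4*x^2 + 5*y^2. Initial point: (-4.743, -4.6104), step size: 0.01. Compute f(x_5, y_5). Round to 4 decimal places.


Gradient descent on f(x,y) = 4*x^2 + 5*y^2.
Starting point: (-4.743, -4.6104), alpha = 0.01
Step 1: grad_x = 2*4*-4.743 = -37.944, grad_y = 2*5*-4.6104 = -46.104
  x_1 = -4.743 - 0.01*-37.944 = -4.3636
  y_1 = -4.6104 - 0.01*-46.104 = -4.1494
Step 2: grad_x = 2*4*-4.3636 = -34.9085, grad_y = 2*5*-4.1494 = -41.4936
  x_2 = -4.3636 - 0.01*-34.9085 = -4.0145
  y_2 = -4.1494 - 0.01*-41.4936 = -3.7344
Step 3: grad_x = 2*4*-4.0145 = -32.1158, grad_y = 2*5*-3.7344 = -37.3442
  x_3 = -4.0145 - 0.01*-32.1158 = -3.6933
  y_3 = -3.7344 - 0.01*-37.3442 = -3.361
Step 4: grad_x = 2*4*-3.6933 = -29.5465, grad_y = 2*5*-3.361 = -33.6098
  x_4 = -3.6933 - 0.01*-29.5465 = -3.3979
  y_4 = -3.361 - 0.01*-33.6098 = -3.0249
Step 5: grad_x = 2*4*-3.3979 = -27.1828, grad_y = 2*5*-3.0249 = -30.2488
  x_5 = -3.3979 - 0.01*-27.1828 = -3.126
  y_5 = -3.0249 - 0.01*-30.2488 = -2.7224
f(-3.126, -2.7224) = 4*(-3.126)^2 + 5*(-2.7224)^2 = 76.1453


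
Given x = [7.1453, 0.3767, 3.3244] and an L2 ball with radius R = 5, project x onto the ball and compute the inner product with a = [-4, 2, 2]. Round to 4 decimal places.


Step 1: Compute ||x|| (intermediates to 6 decimals).
||x|| = sqrt(7.1453^2 + 0.3767^2 + 3.3244^2) = 7.889794
Step 2: Project.
Since ||x|| > R, scale = R/||x|| = 5/7.889794 = 0.63373, proj(x) = scale * x
proj(x) = [4.528191, 0.238726, 2.106772]
Step 3: Dot product.
a^T * proj(x) = -4*4.528191 + 2*0.238726 + 2*2.106772 = -13.4218


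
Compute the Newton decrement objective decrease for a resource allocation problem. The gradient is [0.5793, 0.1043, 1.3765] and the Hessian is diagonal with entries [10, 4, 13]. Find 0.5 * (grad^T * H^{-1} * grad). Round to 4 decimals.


Step 1: H is diagonal, so H^(-1) * g = [0.0579, 0.0261, 0.1059].
Step 2: g^T H^(-1) g = sum_i g_i^2 / H_ii
  = (0.5793)^2/10 + (0.1043)^2/4 + (1.3765)^2/13
  = 0.0336 + 0.0027 + 0.1458 = 0.182
Step 3: Objective decrease = 0.5 * g^T H^(-1) g = 0.091


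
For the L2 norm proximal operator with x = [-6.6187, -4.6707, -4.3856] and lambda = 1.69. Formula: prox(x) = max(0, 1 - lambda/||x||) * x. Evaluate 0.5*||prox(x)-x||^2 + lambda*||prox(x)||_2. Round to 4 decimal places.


Step 1: Compute ||x||.
||x|| = 9.2117
Step 2: Compute scaling factor.
scale = max(0, 1 - 1.69/9.2117) = 0.8165
Step 3: prox(x) = [-5.4044, -3.8138, -3.581]
||prox(x)|| = 7.5217
Step 4: Proximal objective.
0.5*||prox-x||^2 = 1.4281
lambda*||prox|| = 12.7117
Total = 14.1398


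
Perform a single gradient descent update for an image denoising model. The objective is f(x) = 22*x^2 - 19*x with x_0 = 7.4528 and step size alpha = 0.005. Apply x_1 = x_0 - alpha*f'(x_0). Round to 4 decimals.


We compute the gradient at x_0 and apply the update.
f'(x) = 44*x - 19
f'(7.4528) = 44*7.4528 - 19 = 308.9232
x_1 = 7.4528 - 0.005*308.9232 = 5.9082


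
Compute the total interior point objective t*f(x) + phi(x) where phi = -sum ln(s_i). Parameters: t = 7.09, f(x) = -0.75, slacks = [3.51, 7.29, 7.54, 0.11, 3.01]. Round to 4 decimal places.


Step 1: Compute log-barrier.
ln values: [1.2556, 1.9865, 2.0202, -2.2073, 1.1019]
phi = -(1.2556 + 1.9865 + 2.0202 - 2.2073 + 1.1019) = -4.157
Step 2: Compute augmented objective.
t*f(x) = 7.09*-0.75 = -5.3175
Total = -5.3175 - 4.157 = -9.4745


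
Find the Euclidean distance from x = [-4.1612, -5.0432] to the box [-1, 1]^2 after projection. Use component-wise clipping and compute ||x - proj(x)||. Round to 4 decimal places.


Project each component onto [-1, 1].
clip(-4.1612) = -1.0, clip(-5.0432) = -1.0
Projection = [-1.0, -1.0]
Squared diffs: [9.9932, 16.3475]
Distance = sqrt(26.3407) = 5.1323


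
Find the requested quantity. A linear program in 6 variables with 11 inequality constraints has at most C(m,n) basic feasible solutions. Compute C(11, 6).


Each vertex corresponds to some choice of n active constraints out of m, so the number of vertices is at most C(m, n) = m! / (n!(m-n)!).
m = 11, n = 6
Numerator: 11 * 10 * 9 * 8 * 7 * 6
Denominator: 6! = 720
C(11, 6) = 462


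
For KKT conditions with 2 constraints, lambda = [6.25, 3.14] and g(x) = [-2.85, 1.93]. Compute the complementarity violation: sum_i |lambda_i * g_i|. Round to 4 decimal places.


KKT complementary slackness check:
lambda_1 * g_1 = 6.25 * -2.85 = -17.8125
lambda_2 * g_2 = 3.14 * 1.93 = 6.0602
Total violation = 17.8125 + 6.0602 = 23.8727


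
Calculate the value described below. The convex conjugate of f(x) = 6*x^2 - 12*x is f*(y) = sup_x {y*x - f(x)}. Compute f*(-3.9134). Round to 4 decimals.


f*(y) = sup_x {y*x - a*x^2 - b*x} = sup_x {(y-b)*x - a*x^2}
FOC: (y - b) - 2a*x = 0 => x* = (y - b)/(2a)
x* = (-3.9134 + 12)/(2*6) = 0.6739
f*(-3.9134) = (y-b)^2/(4a) = (-3.9134 + 12)^2/(4*6)
= 65.3931/24 = 2.7247


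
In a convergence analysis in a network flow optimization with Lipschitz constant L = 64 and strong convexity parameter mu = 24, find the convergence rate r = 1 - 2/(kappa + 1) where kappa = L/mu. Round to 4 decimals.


Step 1: Compute the condition number.
kappa = L/mu = 64/24 = 2.6667
Step 2: Compute the convergence rate.
r = 1 - 2/(kappa + 1) = 1 - 2*mu/(L + mu) = (L - mu)/(L + mu) = 40/88 = 0.4545


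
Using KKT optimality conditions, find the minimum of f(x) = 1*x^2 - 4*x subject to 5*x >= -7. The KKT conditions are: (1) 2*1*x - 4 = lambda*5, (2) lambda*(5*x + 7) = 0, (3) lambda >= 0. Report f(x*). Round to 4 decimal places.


Step 1: Try lambda = 0 (constraint inactive).
Stationarity: 2*1*x - 4 = 0
x* = 4/(2*1) = 2.0
Check constraint: 5*2.0 = 10.0 >= -7 -- satisfied.
Step 2: Compute optimal value.
f(x*) = 1*2.0^2 - 4*2.0 = -4.0


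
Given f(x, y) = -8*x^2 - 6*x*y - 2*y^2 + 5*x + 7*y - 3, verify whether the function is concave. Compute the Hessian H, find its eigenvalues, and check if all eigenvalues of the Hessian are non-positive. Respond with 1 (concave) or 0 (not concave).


The Hessian of f(x,y) = -8*x^2 - 6*x*y - 2*y^2 + 5*x + 7*y - 3 is:
H = [[-16, -6], [-6, -4]]
Trace = -16 - 4 = -20
Determinant = -16*-4 - (-6)^2 = 28
Discriminant = (-20)^2 - 4*28 = 288.0
Eigenvalues: lambda_1 = -18.4853, lambda_2 = -1.5147
The function is concave.

1


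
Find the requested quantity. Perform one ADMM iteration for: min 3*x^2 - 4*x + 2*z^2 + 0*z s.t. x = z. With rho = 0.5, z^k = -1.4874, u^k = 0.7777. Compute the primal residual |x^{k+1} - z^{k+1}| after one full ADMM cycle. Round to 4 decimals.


ADMM iteration with rho = 0.5, z^k = -1.4874, u^k = 0.7777
Step 1: x-update.
Minimize 3*x^2 - 4*x + (0.5/2)*(x + 1.4874 + 0.7777)^2
FOC: (2*3 + 0.5)*x = 4 + 0.5*(-1.4874 - 0.7777)
x^{k+1} = 0.4411
Step 2: z-update.
Minimize 2*z^2 + 0*z + (0.5/2)*(0.4411 - z + 0.7777)^2
FOC: (2*2 + 0.5)*z = 0 + 0.5*(0.4411 + 0.7777)
z^{k+1} = 0.1354
Step 3: u-update.
u^{k+1} = 0.7777 + 0.4411 - 0.1354 = 1.0834
Step 4: Primal residual = |0.4411 - 0.1354| = 0.3057


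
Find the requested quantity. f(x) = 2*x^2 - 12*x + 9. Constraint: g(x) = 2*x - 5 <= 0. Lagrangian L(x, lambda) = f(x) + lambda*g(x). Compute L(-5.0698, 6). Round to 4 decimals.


Step 1: Evaluate f(x).
f(-5.0698) = 2*(-5.0698)^2 - 12*(-5.0698) + 9 = 121.2433
Step 2: Evaluate g(x).
g(-5.0698) = 2*-5.0698 - 5 = -15.1396
Step 3: Compute Lagrangian.
L = 121.2433 + 6*-15.1396 = 30.4057


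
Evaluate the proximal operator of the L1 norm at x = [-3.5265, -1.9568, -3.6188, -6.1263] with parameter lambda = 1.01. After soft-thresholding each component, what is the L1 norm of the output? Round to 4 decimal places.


Soft-thresholding with lambda = 1.01:
prox(-3.5265) = sign(-3.5265)*max(|-3.5265| - 1.01, 0) = -2.5165
prox(-1.9568) = sign(-1.9568)*max(|-1.9568| - 1.01, 0) = -0.9468
prox(-3.6188) = sign(-3.6188)*max(|-3.6188| - 1.01, 0) = -2.6088
prox(-6.1263) = sign(-6.1263)*max(|-6.1263| - 1.01, 0) = -5.1163
prox(x) = [-2.5165, -0.9468, -2.6088, -5.1163]
||prox(x)||_1 = 2.5165 + 0.9468 + 2.6088 + 5.1163 = 11.1884


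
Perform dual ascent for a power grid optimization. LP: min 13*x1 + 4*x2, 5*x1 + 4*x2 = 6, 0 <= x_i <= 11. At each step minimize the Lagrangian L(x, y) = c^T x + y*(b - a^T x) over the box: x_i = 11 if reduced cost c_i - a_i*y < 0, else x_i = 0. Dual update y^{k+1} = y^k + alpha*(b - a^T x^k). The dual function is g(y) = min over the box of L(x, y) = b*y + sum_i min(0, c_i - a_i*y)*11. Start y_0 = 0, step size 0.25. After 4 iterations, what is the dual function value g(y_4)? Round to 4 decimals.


Dual ascent for LP: min 13*x1 + 4*x2, 5*x1 + 4*x2 = 6, 0 <= x_i <= 11
Step 1: y^k = 0.0, reduced costs: (13.0, 4.0)
  x^k = (0.0, 0.0), subgradient = b - a^T x = 6.0
  y^{k+1} = 0.0 + 0.25*6.0 = 1.5
Step 2: y^k = 1.5, reduced costs: (5.5, -2.0)
  x^k = (0.0, 11.0), subgradient = b - a^T x = -38.0
  y^{k+1} = 1.5 + 0.25*-38.0 = -8.0
Step 3: y^k = -8.0, reduced costs: (53.0, 36.0)
  x^k = (0.0, 0.0), subgradient = b - a^T x = 6.0
  y^{k+1} = -8.0 + 0.25*6.0 = -6.5
Step 4: y^k = -6.5, reduced costs: (45.5, 30.0)
  x^k = (0.0, 0.0), subgradient = b - a^T x = 6.0
  y^{k+1} = -6.5 + 0.25*6.0 = -5.0
Dual objective at y_4 = -5.0: reduced costs (38.0, 24.0), box minimizer x = (0.0, 0.0)
g(y_4) = b*y + (c1 - a1*y)*x1 + (c2 - a2*y)*x2 = 6*(-5.0) + 38.0*0.0 + 24.0*0.0 = -30.0 + 0.0 + 0.0 = -30.0


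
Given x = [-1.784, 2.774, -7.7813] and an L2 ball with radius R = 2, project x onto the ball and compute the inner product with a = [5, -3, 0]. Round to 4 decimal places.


Step 1: Compute ||x|| (intermediates to 6 decimals).
||x|| = sqrt((-1.784)^2 + 2.774^2 + (-7.7813)^2) = 8.451412
Step 2: Project.
Since ||x|| > R, scale = R/||x|| = 2/8.451412 = 0.236647, proj(x) = scale * x
proj(x) = [-0.422178, 0.656459, -1.841421]
Step 3: Dot product.
a^T * proj(x) = 5*(-0.422178) - 3*0.656459 + 0*(-1.841421) = -4.0803


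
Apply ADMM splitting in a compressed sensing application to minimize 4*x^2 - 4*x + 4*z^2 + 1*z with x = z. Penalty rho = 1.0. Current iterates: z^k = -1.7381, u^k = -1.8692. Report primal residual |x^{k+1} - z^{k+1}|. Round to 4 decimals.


ADMM iteration with rho = 1.0, z^k = -1.7381, u^k = -1.8692
Step 1: x-update.
Minimize 4*x^2 - 4*x + (1.0/2)*(x + 1.7381 - 1.8692)^2
FOC: (2*4 + 1.0)*x = 4 + 1.0*(-1.7381 + 1.8692)
x^{k+1} = 0.459
Step 2: z-update.
Minimize 4*z^2 + 1*z + (1.0/2)*(0.459 - z - 1.8692)^2
FOC: (2*4 + 1.0)*z = -1 + 1.0*(0.459 - 1.8692)
z^{k+1} = -0.2678
Step 3: u-update.
u^{k+1} = -1.8692 + 0.459 + 0.2678 = -1.1424
Step 4: Primal residual = |0.459 + 0.2678| = 0.7268


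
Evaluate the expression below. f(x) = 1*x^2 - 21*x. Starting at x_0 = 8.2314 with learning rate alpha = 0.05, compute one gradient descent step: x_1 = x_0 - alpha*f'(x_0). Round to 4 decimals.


We compute the gradient at x_0 and apply the update.
f'(x) = 2*x - 21
f'(8.2314) = 2*8.2314 - 21 = -4.5372
x_1 = 8.2314 - 0.05*-4.5372 = 8.4583


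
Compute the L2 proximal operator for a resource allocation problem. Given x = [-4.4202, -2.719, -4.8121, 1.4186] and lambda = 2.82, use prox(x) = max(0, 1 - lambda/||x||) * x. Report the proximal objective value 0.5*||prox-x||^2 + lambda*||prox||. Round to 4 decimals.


Step 1: Compute ||x||.
||x|| = 7.218
Step 2: Compute scaling factor.
scale = max(0, 1 - 2.82/7.218) = 0.6093
Step 3: prox(x) = [-2.6933, -1.6567, -2.9321, 0.8644]
||prox(x)|| = 4.398
Step 4: Proximal objective.
0.5*||prox-x||^2 = 3.9762
lambda*||prox|| = 12.4024
Total = 16.3786


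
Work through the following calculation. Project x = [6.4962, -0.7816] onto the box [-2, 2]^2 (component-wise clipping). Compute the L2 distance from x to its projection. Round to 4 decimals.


Project each component onto [-2, 2].
clip(6.4962) = 2.0, clip(-0.7816) = -0.7816
Projection = [2.0, -0.7816]
Squared diffs: [20.2158, 0.0]
Distance = sqrt(20.2158) = 4.4962


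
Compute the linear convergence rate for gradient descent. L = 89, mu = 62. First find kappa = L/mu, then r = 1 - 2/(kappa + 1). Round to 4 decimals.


Step 1: Compute the condition number.
kappa = L/mu = 89/62 = 1.4355
Step 2: Compute the convergence rate.
r = 1 - 2/(kappa + 1) = 1 - 2*mu/(L + mu) = (L - mu)/(L + mu) = 27/151 = 0.1788


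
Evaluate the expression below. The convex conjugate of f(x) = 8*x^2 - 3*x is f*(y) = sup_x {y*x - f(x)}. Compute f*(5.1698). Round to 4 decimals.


f*(y) = sup_x {y*x - a*x^2 - b*x} = sup_x {(y-b)*x - a*x^2}
FOC: (y - b) - 2a*x = 0 => x* = (y - b)/(2a)
x* = (5.1698 + 3)/(2*8) = 0.5106
f*(5.1698) = (y-b)^2/(4a) = (5.1698 + 3)^2/(4*8)
= 66.7456/32 = 2.0858


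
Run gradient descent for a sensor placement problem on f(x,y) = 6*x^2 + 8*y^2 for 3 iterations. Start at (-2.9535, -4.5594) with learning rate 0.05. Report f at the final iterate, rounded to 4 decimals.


Gradient descent on f(x,y) = 6*x^2 + 8*y^2.
Starting point: (-2.9535, -4.5594), alpha = 0.05
Step 1: grad_x = 2*6*-2.9535 = -35.442, grad_y = 2*8*-4.5594 = -72.9504
  x_1 = -2.9535 - 0.05*-35.442 = -1.1814
  y_1 = -4.5594 - 0.05*-72.9504 = -0.9119
Step 2: grad_x = 2*6*-1.1814 = -14.1768, grad_y = 2*8*-0.9119 = -14.5901
  x_2 = -1.1814 - 0.05*-14.1768 = -0.4726
  y_2 = -0.9119 - 0.05*-14.5901 = -0.1824
Step 3: grad_x = 2*6*-0.4726 = -5.6707, grad_y = 2*8*-0.1824 = -2.918
  x_3 = -0.4726 - 0.05*-5.6707 = -0.189
  y_3 = -0.1824 - 0.05*-2.918 = -0.0365
f(-0.189, -0.0365) = 6*(-0.189)^2 + 8*(-0.0365)^2 = 0.225


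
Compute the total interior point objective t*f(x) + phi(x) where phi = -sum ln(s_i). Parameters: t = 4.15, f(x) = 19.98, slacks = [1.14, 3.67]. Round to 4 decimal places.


Step 1: Compute log-barrier.
ln values: [0.131, 1.3002]
phi = -(0.131 + 1.3002) = -1.4312
Step 2: Compute augmented objective.
t*f(x) = 4.15*19.98 = 82.917
Total = 82.917 - 1.4312 = 81.4858


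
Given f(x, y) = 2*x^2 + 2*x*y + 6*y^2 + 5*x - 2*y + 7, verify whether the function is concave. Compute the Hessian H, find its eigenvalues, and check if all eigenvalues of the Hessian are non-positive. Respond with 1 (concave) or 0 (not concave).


The Hessian of f(x,y) = 2*x^2 + 2*x*y + 6*y^2 + 5*x - 2*y + 7 is:
H = [[4, 2], [2, 12]]
Trace = 4 + 12 = 16
Determinant = 4*12 - (2)^2 = 44
Discriminant = (16)^2 - 4*44 = 80.0
Eigenvalues: lambda_1 = 3.5279, lambda_2 = 12.4721
The function is not concave.

0


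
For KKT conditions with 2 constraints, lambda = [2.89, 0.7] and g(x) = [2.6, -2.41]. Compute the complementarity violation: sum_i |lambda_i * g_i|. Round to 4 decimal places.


KKT complementary slackness check:
lambda_1 * g_1 = 2.89 * 2.6 = 7.514
lambda_2 * g_2 = 0.7 * -2.41 = -1.687
Total violation = 7.514 + 1.687 = 9.201


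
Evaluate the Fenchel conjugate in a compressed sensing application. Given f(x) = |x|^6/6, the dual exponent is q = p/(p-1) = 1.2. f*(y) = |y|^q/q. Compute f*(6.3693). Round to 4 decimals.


The conjugate exponent q satisfies 1/p + 1/q = 1.
p = 6, so q = 6/(6 - 1) = 1.2
|y|^q = 6.3693^1.2 = 9.2238
f*(6.3693) = 9.2238 / 1.2 = 7.6865
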